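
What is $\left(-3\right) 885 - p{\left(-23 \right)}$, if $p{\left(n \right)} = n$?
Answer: $-2632$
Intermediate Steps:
$\left(-3\right) 885 - p{\left(-23 \right)} = \left(-3\right) 885 - -23 = -2655 + 23 = -2632$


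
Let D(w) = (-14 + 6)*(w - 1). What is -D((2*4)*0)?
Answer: -8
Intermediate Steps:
D(w) = 8 - 8*w (D(w) = -8*(-1 + w) = 8 - 8*w)
-D((2*4)*0) = -(8 - 8*2*4*0) = -(8 - 64*0) = -(8 - 8*0) = -(8 + 0) = -1*8 = -8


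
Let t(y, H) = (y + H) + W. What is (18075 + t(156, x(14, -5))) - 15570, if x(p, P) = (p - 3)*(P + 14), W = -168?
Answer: 2592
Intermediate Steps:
x(p, P) = (-3 + p)*(14 + P)
t(y, H) = -168 + H + y (t(y, H) = (y + H) - 168 = (H + y) - 168 = -168 + H + y)
(18075 + t(156, x(14, -5))) - 15570 = (18075 + (-168 + (-42 - 3*(-5) + 14*14 - 5*14) + 156)) - 15570 = (18075 + (-168 + (-42 + 15 + 196 - 70) + 156)) - 15570 = (18075 + (-168 + 99 + 156)) - 15570 = (18075 + 87) - 15570 = 18162 - 15570 = 2592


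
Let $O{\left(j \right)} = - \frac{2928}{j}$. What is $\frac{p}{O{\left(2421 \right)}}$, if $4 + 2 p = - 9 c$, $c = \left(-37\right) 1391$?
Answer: $- \frac{373801593}{1952} \approx -1.915 \cdot 10^{5}$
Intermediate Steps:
$c = -51467$
$p = \frac{463199}{2}$ ($p = -2 + \frac{\left(-9\right) \left(-51467\right)}{2} = -2 + \frac{1}{2} \cdot 463203 = -2 + \frac{463203}{2} = \frac{463199}{2} \approx 2.316 \cdot 10^{5}$)
$\frac{p}{O{\left(2421 \right)}} = \frac{463199}{2 \left(- \frac{2928}{2421}\right)} = \frac{463199}{2 \left(\left(-2928\right) \frac{1}{2421}\right)} = \frac{463199}{2 \left(- \frac{976}{807}\right)} = \frac{463199}{2} \left(- \frac{807}{976}\right) = - \frac{373801593}{1952}$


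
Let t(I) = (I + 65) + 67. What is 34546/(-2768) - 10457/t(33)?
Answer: -17322533/228360 ≈ -75.856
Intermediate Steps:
t(I) = 132 + I (t(I) = (65 + I) + 67 = 132 + I)
34546/(-2768) - 10457/t(33) = 34546/(-2768) - 10457/(132 + 33) = 34546*(-1/2768) - 10457/165 = -17273/1384 - 10457*1/165 = -17273/1384 - 10457/165 = -17322533/228360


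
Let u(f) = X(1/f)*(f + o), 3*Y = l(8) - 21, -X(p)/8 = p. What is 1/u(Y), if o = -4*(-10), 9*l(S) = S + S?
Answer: 173/7256 ≈ 0.023842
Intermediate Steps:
l(S) = 2*S/9 (l(S) = (S + S)/9 = (2*S)/9 = 2*S/9)
X(p) = -8*p
o = 40
Y = -173/27 (Y = ((2/9)*8 - 21)/3 = (16/9 - 21)/3 = (⅓)*(-173/9) = -173/27 ≈ -6.4074)
u(f) = -8*(40 + f)/f (u(f) = (-8/f)*(f + 40) = (-8/f)*(40 + f) = -8*(40 + f)/f)
1/u(Y) = 1/(-8 - 320/(-173/27)) = 1/(-8 - 320*(-27/173)) = 1/(-8 + 8640/173) = 1/(7256/173) = 173/7256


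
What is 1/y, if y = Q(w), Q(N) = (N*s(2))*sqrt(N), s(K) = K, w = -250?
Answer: I*sqrt(10)/25000 ≈ 0.00012649*I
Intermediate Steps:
Q(N) = 2*N**(3/2) (Q(N) = (N*2)*sqrt(N) = (2*N)*sqrt(N) = 2*N**(3/2))
y = -2500*I*sqrt(10) (y = 2*(-250)**(3/2) = 2*(-1250*I*sqrt(10)) = -2500*I*sqrt(10) ≈ -7905.7*I)
1/y = 1/(-2500*I*sqrt(10)) = I*sqrt(10)/25000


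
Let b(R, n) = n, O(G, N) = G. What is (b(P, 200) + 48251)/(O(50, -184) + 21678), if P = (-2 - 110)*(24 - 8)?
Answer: 48451/21728 ≈ 2.2299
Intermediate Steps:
P = -1792 (P = -112*16 = -1792)
(b(P, 200) + 48251)/(O(50, -184) + 21678) = (200 + 48251)/(50 + 21678) = 48451/21728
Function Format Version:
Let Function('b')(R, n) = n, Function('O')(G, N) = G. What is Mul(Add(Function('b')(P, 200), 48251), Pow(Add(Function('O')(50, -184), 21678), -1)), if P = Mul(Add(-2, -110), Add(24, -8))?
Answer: Rational(48451, 21728) ≈ 2.2299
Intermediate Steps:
P = -1792 (P = Mul(-112, 16) = -1792)
Mul(Add(Function('b')(P, 200), 48251), Pow(Add(Function('O')(50, -184), 21678), -1)) = Mul(Add(200, 48251), Pow(Add(50, 21678), -1)) = Mul(48451, Pow(21728, -1)) = Mul(48451, Rational(1, 21728)) = Rational(48451, 21728)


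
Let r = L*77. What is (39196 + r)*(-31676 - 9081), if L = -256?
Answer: -794109388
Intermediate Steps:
r = -19712 (r = -256*77 = -19712)
(39196 + r)*(-31676 - 9081) = (39196 - 19712)*(-31676 - 9081) = 19484*(-40757) = -794109388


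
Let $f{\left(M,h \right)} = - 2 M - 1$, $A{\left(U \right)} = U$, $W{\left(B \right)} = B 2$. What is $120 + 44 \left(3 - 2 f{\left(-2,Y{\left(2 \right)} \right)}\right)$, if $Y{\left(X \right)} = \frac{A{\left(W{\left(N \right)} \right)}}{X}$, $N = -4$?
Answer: $-12$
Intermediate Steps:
$W{\left(B \right)} = 2 B$
$Y{\left(X \right)} = - \frac{8}{X}$ ($Y{\left(X \right)} = \frac{2 \left(-4\right)}{X} = - \frac{8}{X}$)
$f{\left(M,h \right)} = -1 - 2 M$
$120 + 44 \left(3 - 2 f{\left(-2,Y{\left(2 \right)} \right)}\right) = 120 + 44 \left(3 - 2 \left(-1 - -4\right)\right) = 120 + 44 \left(3 - 2 \left(-1 + 4\right)\right) = 120 + 44 \left(3 - 6\right) = 120 + 44 \left(-3\right) = 120 - 132 = -12$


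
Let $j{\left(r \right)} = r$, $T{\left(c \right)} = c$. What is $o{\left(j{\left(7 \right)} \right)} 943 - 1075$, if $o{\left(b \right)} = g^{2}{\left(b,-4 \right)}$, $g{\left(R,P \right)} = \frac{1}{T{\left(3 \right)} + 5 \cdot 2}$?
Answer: $- \frac{180732}{169} \approx -1069.4$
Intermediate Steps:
$g{\left(R,P \right)} = \frac{1}{13}$ ($g{\left(R,P \right)} = \frac{1}{3 + 5 \cdot 2} = \frac{1}{3 + 10} = \frac{1}{13}$)
$o{\left(b \right)} = \frac{1}{169}$ ($o{\left(b \right)} = \left(\frac{1}{13}\right)^{2} = \frac{1}{169}$)
$o{\left(j{\left(7 \right)} \right)} 943 - 1075 = \frac{1}{169} \cdot 943 - 1075 = \frac{943}{169} - 1075 = - \frac{180732}{169}$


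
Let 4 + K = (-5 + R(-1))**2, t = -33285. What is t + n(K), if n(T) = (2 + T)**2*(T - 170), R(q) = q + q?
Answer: -309410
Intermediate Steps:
R(q) = 2*q
K = 45 (K = -4 + (-5 + 2*(-1))**2 = -4 + (-5 - 2)**2 = -4 + (-7)**2 = -4 + 49 = 45)
n(T) = (2 + T)**2*(-170 + T)
t + n(K) = -33285 + (2 + 45)**2*(-170 + 45) = -33285 + 47**2*(-125) = -33285 + 2209*(-125) = -33285 - 276125 = -309410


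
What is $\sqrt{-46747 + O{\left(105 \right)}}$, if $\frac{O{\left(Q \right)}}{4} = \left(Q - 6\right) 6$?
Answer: $i \sqrt{44371} \approx 210.64 i$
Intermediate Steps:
$O{\left(Q \right)} = -144 + 24 Q$ ($O{\left(Q \right)} = 4 \left(Q - 6\right) 6 = 4 \left(-6 + Q\right) 6 = 4 \left(-36 + 6 Q\right) = -144 + 24 Q$)
$\sqrt{-46747 + O{\left(105 \right)}} = \sqrt{-46747 + \left(-144 + 24 \cdot 105\right)} = \sqrt{-46747 + \left(-144 + 2520\right)} = \sqrt{-46747 + 2376} = \sqrt{-44371} = i \sqrt{44371}$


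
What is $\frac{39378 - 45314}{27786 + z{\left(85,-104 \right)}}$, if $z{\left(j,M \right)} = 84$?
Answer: $- \frac{2968}{13935} \approx -0.21299$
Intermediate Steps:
$\frac{39378 - 45314}{27786 + z{\left(85,-104 \right)}} = \frac{39378 - 45314}{27786 + 84} = - \frac{5936}{27870} = \left(-5936\right) \frac{1}{27870} = - \frac{2968}{13935}$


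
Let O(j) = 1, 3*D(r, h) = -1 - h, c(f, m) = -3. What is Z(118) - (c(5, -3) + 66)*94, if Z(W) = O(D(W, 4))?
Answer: -5921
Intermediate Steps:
D(r, h) = -⅓ - h/3 (D(r, h) = (-1 - h)/3 = -⅓ - h/3)
Z(W) = 1
Z(118) - (c(5, -3) + 66)*94 = 1 - (-3 + 66)*94 = 1 - 63*94 = 1 - 1*5922 = 1 - 5922 = -5921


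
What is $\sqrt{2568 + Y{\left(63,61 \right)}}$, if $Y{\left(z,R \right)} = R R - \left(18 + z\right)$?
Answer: $8 \sqrt{97} \approx 78.791$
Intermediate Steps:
$Y{\left(z,R \right)} = -18 + R^{2} - z$ ($Y{\left(z,R \right)} = R^{2} - \left(18 + z\right) = -18 + R^{2} - z$)
$\sqrt{2568 + Y{\left(63,61 \right)}} = \sqrt{2568 - \left(81 - 3721\right)} = \sqrt{2568 - -3640} = \sqrt{2568 + 3640} = \sqrt{6208} = 8 \sqrt{97}$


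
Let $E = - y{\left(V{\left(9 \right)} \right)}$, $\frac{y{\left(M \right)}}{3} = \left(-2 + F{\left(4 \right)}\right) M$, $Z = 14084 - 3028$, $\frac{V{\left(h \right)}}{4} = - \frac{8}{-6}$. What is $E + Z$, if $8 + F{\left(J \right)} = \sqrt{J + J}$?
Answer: $11216 - 32 \sqrt{2} \approx 11171.0$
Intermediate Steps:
$V{\left(h \right)} = \frac{16}{3}$ ($V{\left(h \right)} = 4 \left(- \frac{8}{-6}\right) = 4 \left(\left(-8\right) \left(- \frac{1}{6}\right)\right) = 4 \cdot \frac{4}{3} = \frac{16}{3}$)
$Z = 11056$ ($Z = 14084 - 3028 = 11056$)
$F{\left(J \right)} = -8 + \sqrt{2} \sqrt{J}$ ($F{\left(J \right)} = -8 + \sqrt{J + J} = -8 + \sqrt{2 J} = -8 + \sqrt{2} \sqrt{J}$)
$y{\left(M \right)} = 3 M \left(-10 + 2 \sqrt{2}\right)$ ($y{\left(M \right)} = 3 \left(-2 - \left(8 - \sqrt{2} \sqrt{4}\right)\right) M = 3 \left(-2 - \left(8 - \sqrt{2} \cdot 2\right)\right) M = 3 \left(-2 - \left(8 - 2 \sqrt{2}\right)\right) M = 3 \left(-10 + 2 \sqrt{2}\right) M = 3 M \left(-10 + 2 \sqrt{2}\right)$)
$E = 160 - 32 \sqrt{2}$ ($E = - \frac{6 \cdot 16 \left(-5 + \sqrt{2}\right)}{3} = - (-160 + 32 \sqrt{2}) = 160 - 32 \sqrt{2} \approx 114.75$)
$E + Z = \left(160 - 32 \sqrt{2}\right) + 11056 = 11216 - 32 \sqrt{2}$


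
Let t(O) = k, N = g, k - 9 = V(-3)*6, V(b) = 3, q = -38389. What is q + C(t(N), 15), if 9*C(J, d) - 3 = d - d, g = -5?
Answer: -115166/3 ≈ -38389.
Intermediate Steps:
k = 27 (k = 9 + 3*6 = 9 + 18 = 27)
N = -5
t(O) = 27
C(J, d) = 1/3 (C(J, d) = 1/3 + (d - d)/9 = 1/3 + (1/9)*0 = 1/3 + 0 = 1/3)
q + C(t(N), 15) = -38389 + 1/3 = -115166/3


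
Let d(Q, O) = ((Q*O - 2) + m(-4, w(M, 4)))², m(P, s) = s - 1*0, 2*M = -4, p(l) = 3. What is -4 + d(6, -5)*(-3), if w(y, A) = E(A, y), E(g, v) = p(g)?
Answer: -2527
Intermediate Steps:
M = -2 (M = (½)*(-4) = -2)
E(g, v) = 3
w(y, A) = 3
m(P, s) = s (m(P, s) = s + 0 = s)
d(Q, O) = (1 + O*Q)² (d(Q, O) = ((Q*O - 2) + 3)² = ((O*Q - 2) + 3)² = ((-2 + O*Q) + 3)² = (1 + O*Q)²)
-4 + d(6, -5)*(-3) = -4 + (1 - 5*6)²*(-3) = -4 + (1 - 30)²*(-3) = -4 + (-29)²*(-3) = -4 + 841*(-3) = -4 - 2523 = -2527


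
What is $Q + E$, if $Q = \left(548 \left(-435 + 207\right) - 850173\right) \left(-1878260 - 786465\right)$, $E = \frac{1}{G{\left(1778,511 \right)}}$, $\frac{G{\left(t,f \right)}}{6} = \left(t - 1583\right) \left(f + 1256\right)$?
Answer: $\frac{5371944728326926751}{2067390} \approx 2.5984 \cdot 10^{12}$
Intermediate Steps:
$G{\left(t,f \right)} = 6 \left(-1583 + t\right) \left(1256 + f\right)$ ($G{\left(t,f \right)} = 6 \left(t - 1583\right) \left(f + 1256\right) = 6 \left(-1583 + t\right) \left(1256 + f\right)$)
$E = \frac{1}{2067390}$ ($E = \frac{1}{-11929488 - 4853478 + 7536 \cdot 1778 + 6 \cdot 511 \cdot 1778} = \frac{1}{-11929488 - 4853478 + 13399008 + 5451348} = \frac{1}{2067390} \approx 4.837 \cdot 10^{-7}$)
$Q = 2598418647825$ ($Q = \left(548 \left(-228\right) - 850173\right) \left(-2664725\right) = \left(-124944 - 850173\right) \left(-2664725\right) = \left(-975117\right) \left(-2664725\right) = 2598418647825$)
$Q + E = 2598418647825 + \frac{1}{2067390} = \frac{5371944728326926751}{2067390}$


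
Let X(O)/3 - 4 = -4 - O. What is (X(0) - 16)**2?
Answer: 256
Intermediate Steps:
X(O) = -3*O (X(O) = 12 + 3*(-4 - O) = 12 + (-12 - 3*O) = -3*O)
(X(0) - 16)**2 = (-3*0 - 16)**2 = (0 - 16)**2 = (-16)**2 = 256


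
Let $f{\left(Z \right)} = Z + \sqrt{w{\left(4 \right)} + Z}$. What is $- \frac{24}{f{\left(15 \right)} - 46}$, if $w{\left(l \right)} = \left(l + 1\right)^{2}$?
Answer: $\frac{248}{307} + \frac{16 \sqrt{10}}{307} \approx 0.97263$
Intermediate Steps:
$w{\left(l \right)} = \left(1 + l\right)^{2}$
$f{\left(Z \right)} = Z + \sqrt{25 + Z}$ ($f{\left(Z \right)} = Z + \sqrt{\left(1 + 4\right)^{2} + Z} = Z + \sqrt{5^{2} + Z} = Z + \sqrt{25 + Z}$)
$- \frac{24}{f{\left(15 \right)} - 46} = - \frac{24}{\left(15 + \sqrt{25 + 15}\right) - 46} = - \frac{24}{\left(15 + \sqrt{40}\right) - 46} = - \frac{24}{\left(15 + 2 \sqrt{10}\right) - 46} = - \frac{24}{-31 + 2 \sqrt{10}}$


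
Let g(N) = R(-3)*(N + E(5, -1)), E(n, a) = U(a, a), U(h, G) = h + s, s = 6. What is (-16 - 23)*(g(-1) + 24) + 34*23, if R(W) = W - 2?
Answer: 626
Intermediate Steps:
R(W) = -2 + W
U(h, G) = 6 + h (U(h, G) = h + 6 = 6 + h)
E(n, a) = 6 + a
g(N) = -25 - 5*N (g(N) = (-2 - 3)*(N + (6 - 1)) = -5*(N + 5) = -5*(5 + N) = -25 - 5*N)
(-16 - 23)*(g(-1) + 24) + 34*23 = (-16 - 23)*((-25 - 5*(-1)) + 24) + 34*23 = -39*((-25 + 5) + 24) + 782 = -39*(-20 + 24) + 782 = -39*4 + 782 = -156 + 782 = 626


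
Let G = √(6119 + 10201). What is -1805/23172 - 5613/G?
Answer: -1805/23172 - 1871*√255/680 ≈ -44.015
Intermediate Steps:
G = 8*√255 (G = √16320 = 8*√255 ≈ 127.75)
-1805/23172 - 5613/G = -1805/23172 - 5613*√255/2040 = -1805*1/23172 - 1871*√255/680 = -1805/23172 - 1871*√255/680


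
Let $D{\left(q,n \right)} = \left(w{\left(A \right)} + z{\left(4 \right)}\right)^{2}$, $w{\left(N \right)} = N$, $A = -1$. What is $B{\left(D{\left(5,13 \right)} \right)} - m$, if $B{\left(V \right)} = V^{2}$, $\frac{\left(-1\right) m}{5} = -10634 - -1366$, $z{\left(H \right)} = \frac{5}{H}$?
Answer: $- \frac{11863039}{256} \approx -46340.0$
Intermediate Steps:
$D{\left(q,n \right)} = \frac{1}{16}$ ($D{\left(q,n \right)} = \left(-1 + \frac{5}{4}\right)^{2} = \left(\frac{1}{4}\right)^{2} = \frac{1}{16}$)
$m = 46340$ ($m = - 5 \left(-10634 - -1366\right) = - 5 \left(-10634 + 1366\right) = \left(-5\right) \left(-9268\right) = 46340$)
$B{\left(D{\left(5,13 \right)} \right)} - m = \left(\frac{1}{16}\right)^{2} - 46340 = \frac{1}{256} - 46340 = - \frac{11863039}{256}$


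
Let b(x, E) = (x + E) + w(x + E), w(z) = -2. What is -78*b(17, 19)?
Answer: -2652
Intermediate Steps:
b(x, E) = -2 + E + x (b(x, E) = (x + E) - 2 = (E + x) - 2 = -2 + E + x)
-78*b(17, 19) = -78*(-2 + 19 + 17) = -78*34 = -2652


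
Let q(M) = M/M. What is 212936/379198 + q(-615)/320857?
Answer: 34161192675/60834166343 ≈ 0.56155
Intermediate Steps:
q(M) = 1
212936/379198 + q(-615)/320857 = 212936/379198 + 1/320857 = 212936*(1/379198) + 1*(1/320857) = 106468/189599 + 1/320857 = 34161192675/60834166343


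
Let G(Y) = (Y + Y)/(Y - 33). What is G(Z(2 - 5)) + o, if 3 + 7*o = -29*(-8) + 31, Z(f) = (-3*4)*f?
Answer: 428/7 ≈ 61.143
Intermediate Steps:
Z(f) = -12*f
G(Y) = 2*Y/(-33 + Y) (G(Y) = (2*Y)/(-33 + Y) = 2*Y/(-33 + Y))
o = 260/7 (o = -3/7 + (-29*(-8) + 31)/7 = -3/7 + (232 + 31)/7 = -3/7 + (1/7)*263 = -3/7 + 263/7 = 260/7 ≈ 37.143)
G(Z(2 - 5)) + o = 2*(-12*(2 - 5))/(-33 - 12*(2 - 5)) + 260/7 = 2*(-12*(-3))/(-33 - 12*(-3)) + 260/7 = 2*36/(-33 + 36) + 260/7 = 2*36/3 + 260/7 = 2*36*(1/3) + 260/7 = 24 + 260/7 = 428/7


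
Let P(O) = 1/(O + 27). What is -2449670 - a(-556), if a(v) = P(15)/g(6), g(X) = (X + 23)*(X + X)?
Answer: -35804376721/14616 ≈ -2.4497e+6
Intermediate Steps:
P(O) = 1/(27 + O)
g(X) = 2*X*(23 + X) (g(X) = (23 + X)*(2*X) = 2*X*(23 + X))
a(v) = 1/14616 (a(v) = 1/((27 + 15)*((2*6*(23 + 6)))) = 1/(42*((2*6*29))) = (1/42)/348 = (1/42)*(1/348) = 1/14616)
-2449670 - a(-556) = -2449670 - 1*1/14616 = -2449670 - 1/14616 = -35804376721/14616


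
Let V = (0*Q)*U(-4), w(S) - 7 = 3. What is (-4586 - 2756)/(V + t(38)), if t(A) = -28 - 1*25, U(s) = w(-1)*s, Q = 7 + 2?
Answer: 7342/53 ≈ 138.53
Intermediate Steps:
w(S) = 10 (w(S) = 7 + 3 = 10)
Q = 9
U(s) = 10*s
t(A) = -53 (t(A) = -28 - 25 = -53)
V = 0 (V = (0*9)*(10*(-4)) = 0*(-40) = 0)
(-4586 - 2756)/(V + t(38)) = (-4586 - 2756)/(0 - 53) = -7342/(-53) = -7342*(-1/53) = 7342/53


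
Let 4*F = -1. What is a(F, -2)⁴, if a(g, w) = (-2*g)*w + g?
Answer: 625/256 ≈ 2.4414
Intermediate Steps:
F = -¼ (F = (¼)*(-1) = -¼ ≈ -0.25000)
a(g, w) = g - 2*g*w (a(g, w) = -2*g*w + g = g - 2*g*w)
a(F, -2)⁴ = (-(1 - 2*(-2))/4)⁴ = (-(1 + 4)/4)⁴ = (-¼*5)⁴ = (-5/4)⁴ = 625/256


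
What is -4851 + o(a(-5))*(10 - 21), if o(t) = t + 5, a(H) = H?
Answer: -4851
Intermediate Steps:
o(t) = 5 + t
-4851 + o(a(-5))*(10 - 21) = -4851 + (5 - 5)*(10 - 21) = -4851 + 0*(-11) = -4851 + 0 = -4851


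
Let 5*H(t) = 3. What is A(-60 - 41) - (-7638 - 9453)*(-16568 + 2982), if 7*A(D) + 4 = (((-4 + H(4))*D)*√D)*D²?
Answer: -1625388286/7 + 17515117*I*√101/35 ≈ -2.322e+8 + 5.0293e+6*I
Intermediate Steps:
H(t) = ⅗ (H(t) = (⅕)*3 = ⅗)
A(D) = -4/7 - 17*D^(7/2)/35 (A(D) = -4/7 + ((((-4 + ⅗)*D)*√D)*D²)/7 = -4/7 + (((-17*D/5)*√D)*D²)/7 = -4/7 + ((-17*D^(3/2)/5)*D²)/7 = -4/7 + (-17*D^(7/2)/5)/7 = -4/7 - 17*D^(7/2)/35)
A(-60 - 41) - (-7638 - 9453)*(-16568 + 2982) = (-4/7 - 17*(-60 - 41)^(7/2)/35) - (-7638 - 9453)*(-16568 + 2982) = (-4/7 - (-17515117)*I*√101/35) - (-17091)*(-13586) = (-4/7 - (-17515117)*I*√101/35) - 1*232198326 = (-4/7 + 17515117*I*√101/35) - 232198326 = -1625388286/7 + 17515117*I*√101/35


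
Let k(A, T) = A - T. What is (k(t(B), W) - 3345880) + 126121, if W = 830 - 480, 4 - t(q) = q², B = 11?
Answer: -3220226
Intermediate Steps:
t(q) = 4 - q²
W = 350
(k(t(B), W) - 3345880) + 126121 = (((4 - 1*11²) - 1*350) - 3345880) + 126121 = (((4 - 1*121) - 350) - 3345880) + 126121 = (((4 - 121) - 350) - 3345880) + 126121 = ((-117 - 350) - 3345880) + 126121 = (-467 - 3345880) + 126121 = -3346347 + 126121 = -3220226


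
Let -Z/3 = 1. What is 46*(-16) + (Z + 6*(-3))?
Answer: -757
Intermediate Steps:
Z = -3 (Z = -3*1 = -3)
46*(-16) + (Z + 6*(-3)) = 46*(-16) + (-3 + 6*(-3)) = -736 + (-3 - 18) = -736 - 21 = -757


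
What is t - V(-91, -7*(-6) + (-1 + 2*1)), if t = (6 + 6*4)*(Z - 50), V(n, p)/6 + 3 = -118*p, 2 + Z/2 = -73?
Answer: 24462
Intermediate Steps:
Z = -150 (Z = -4 + 2*(-73) = -4 - 146 = -150)
V(n, p) = -18 - 708*p (V(n, p) = -18 + 6*(-118*p) = -18 - 708*p)
t = -6000 (t = (6 + 6*4)*(-150 - 50) = (6 + 24)*(-200) = 30*(-200) = -6000)
t - V(-91, -7*(-6) + (-1 + 2*1)) = -6000 - (-18 - 708*(-7*(-6) + (-1 + 2*1))) = -6000 - (-18 - 708*(42 + (-1 + 2))) = -6000 - (-18 - 708*(42 + 1)) = -6000 - (-18 - 708*43) = -6000 - (-18 - 30444) = -6000 - 1*(-30462) = -6000 + 30462 = 24462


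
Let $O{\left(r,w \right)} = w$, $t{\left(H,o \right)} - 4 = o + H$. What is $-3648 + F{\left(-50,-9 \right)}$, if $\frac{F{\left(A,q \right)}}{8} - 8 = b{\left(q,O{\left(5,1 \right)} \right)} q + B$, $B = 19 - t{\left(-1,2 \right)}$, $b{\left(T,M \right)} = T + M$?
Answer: $-2896$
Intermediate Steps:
$t{\left(H,o \right)} = 4 + H + o$ ($t{\left(H,o \right)} = 4 + \left(o + H\right) = 4 + \left(H + o\right) = 4 + H + o$)
$b{\left(T,M \right)} = M + T$
$B = 14$ ($B = 19 - \left(4 - 1 + 2\right) = 19 - 5 = 14$)
$F{\left(A,q \right)} = 176 + 8 q \left(1 + q\right)$ ($F{\left(A,q \right)} = 64 + 8 \left(\left(1 + q\right) q + 14\right) = 64 + 8 \left(q \left(1 + q\right) + 14\right) = 64 + 8 \left(14 + q \left(1 + q\right)\right) = 64 + \left(112 + 8 q \left(1 + q\right)\right) = 176 + 8 q \left(1 + q\right)$)
$-3648 + F{\left(-50,-9 \right)} = -3648 + \left(176 + 8 \left(-9\right) \left(1 - 9\right)\right) = -3648 + \left(176 + 8 \left(-9\right) \left(-8\right)\right) = -3648 + \left(176 + 576\right) = -3648 + 752 = -2896$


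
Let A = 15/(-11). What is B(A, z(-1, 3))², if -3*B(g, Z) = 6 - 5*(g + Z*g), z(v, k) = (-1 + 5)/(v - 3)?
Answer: 4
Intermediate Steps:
z(v, k) = 4/(-3 + v)
A = -15/11 (A = 15*(-1/11) = -15/11 ≈ -1.3636)
B(g, Z) = -2 + 5*g/3 + 5*Z*g/3 (B(g, Z) = -(6 - 5*(g + Z*g))/3 = -(6 + (-5*g - 5*Z*g))/3 = -(6 - 5*g - 5*Z*g)/3 = -2 + 5*g/3 + 5*Z*g/3)
B(A, z(-1, 3))² = (-2 + (5/3)*(-15/11) + (5/3)*(4/(-3 - 1))*(-15/11))² = (-2 - 25/11 + (5/3)*(4/(-4))*(-15/11))² = (-2 - 25/11 + (5/3)*(4*(-¼))*(-15/11))² = (-2 - 25/11 + (5/3)*(-1)*(-15/11))² = (-2 - 25/11 + 25/11)² = (-2)² = 4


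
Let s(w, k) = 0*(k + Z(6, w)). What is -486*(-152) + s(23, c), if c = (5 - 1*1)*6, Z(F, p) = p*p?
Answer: 73872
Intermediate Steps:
Z(F, p) = p**2
c = 24 (c = (5 - 1)*6 = 4*6 = 24)
s(w, k) = 0 (s(w, k) = 0*(k + w**2) = 0)
-486*(-152) + s(23, c) = -486*(-152) + 0 = 73872 + 0 = 73872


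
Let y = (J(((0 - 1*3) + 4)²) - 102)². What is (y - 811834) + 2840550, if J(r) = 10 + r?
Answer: 2036997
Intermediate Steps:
y = 8281 (y = ((10 + ((0 - 1*3) + 4)²) - 102)² = ((10 + ((0 - 3) + 4)²) - 102)² = ((10 + (-3 + 4)²) - 102)² = ((10 + 1²) - 102)² = ((10 + 1) - 102)² = (11 - 102)² = (-91)² = 8281)
(y - 811834) + 2840550 = (8281 - 811834) + 2840550 = -803553 + 2840550 = 2036997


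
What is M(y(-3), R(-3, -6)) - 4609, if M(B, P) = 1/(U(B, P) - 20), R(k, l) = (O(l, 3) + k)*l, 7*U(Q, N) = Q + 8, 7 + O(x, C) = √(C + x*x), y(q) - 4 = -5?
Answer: -87572/19 ≈ -4609.1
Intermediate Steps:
y(q) = -1 (y(q) = 4 - 5 = -1)
O(x, C) = -7 + √(C + x²) (O(x, C) = -7 + √(C + x*x) = -7 + √(C + x²))
U(Q, N) = 8/7 + Q/7 (U(Q, N) = (Q + 8)/7 = (8 + Q)/7 = 8/7 + Q/7)
R(k, l) = l*(-7 + k + √(3 + l²)) (R(k, l) = ((-7 + √(3 + l²)) + k)*l = (-7 + k + √(3 + l²))*l = l*(-7 + k + √(3 + l²)))
M(B, P) = 1/(-132/7 + B/7) (M(B, P) = 1/((8/7 + B/7) - 20) = 1/(-132/7 + B/7))
M(y(-3), R(-3, -6)) - 4609 = 7/(-132 - 1) - 4609 = 7/(-133) - 4609 = 7*(-1/133) - 4609 = -1/19 - 4609 = -87572/19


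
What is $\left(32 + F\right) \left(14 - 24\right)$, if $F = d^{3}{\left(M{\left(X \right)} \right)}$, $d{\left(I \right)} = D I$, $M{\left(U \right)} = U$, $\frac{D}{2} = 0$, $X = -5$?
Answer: $-320$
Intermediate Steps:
$D = 0$ ($D = 2 \cdot 0 = 0$)
$d{\left(I \right)} = 0$ ($d{\left(I \right)} = 0 I = 0$)
$F = 0$ ($F = 0^{3} = 0$)
$\left(32 + F\right) \left(14 - 24\right) = \left(32 + 0\right) \left(14 - 24\right) = 32 \left(14 - 24\right) = 32 \left(-10\right) = -320$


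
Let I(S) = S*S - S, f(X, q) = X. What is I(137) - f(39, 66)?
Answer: 18593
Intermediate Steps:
I(S) = S² - S
I(137) - f(39, 66) = 137*(-1 + 137) - 1*39 = 137*136 - 39 = 18632 - 39 = 18593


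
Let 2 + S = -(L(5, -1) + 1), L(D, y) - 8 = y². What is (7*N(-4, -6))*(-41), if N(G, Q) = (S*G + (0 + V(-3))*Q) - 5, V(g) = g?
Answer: -17507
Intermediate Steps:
L(D, y) = 8 + y²
S = -12 (S = -2 - ((8 + (-1)²) + 1) = -2 - ((8 + 1) + 1) = -2 - (9 + 1) = -2 - 1*10 = -2 - 10 = -12)
N(G, Q) = -5 - 12*G - 3*Q (N(G, Q) = (-12*G + (0 - 3)*Q) - 5 = (-12*G - 3*Q) - 5 = -5 - 12*G - 3*Q)
(7*N(-4, -6))*(-41) = (7*(-5 - 12*(-4) - 3*(-6)))*(-41) = (7*(-5 + 48 + 18))*(-41) = (7*61)*(-41) = 427*(-41) = -17507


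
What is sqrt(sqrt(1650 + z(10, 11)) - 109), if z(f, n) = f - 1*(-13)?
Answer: sqrt(-109 + sqrt(1673)) ≈ 8.2521*I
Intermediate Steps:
z(f, n) = 13 + f (z(f, n) = f + 13 = 13 + f)
sqrt(sqrt(1650 + z(10, 11)) - 109) = sqrt(sqrt(1650 + (13 + 10)) - 109) = sqrt(sqrt(1650 + 23) - 109) = sqrt(sqrt(1673) - 109) = sqrt(-109 + sqrt(1673))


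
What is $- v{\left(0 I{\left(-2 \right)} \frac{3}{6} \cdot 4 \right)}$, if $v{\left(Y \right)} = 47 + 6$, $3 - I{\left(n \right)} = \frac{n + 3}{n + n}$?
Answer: $-53$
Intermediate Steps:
$I{\left(n \right)} = 3 - \frac{3 + n}{2 n}$ ($I{\left(n \right)} = 3 - \frac{n + 3}{n + n} = 3 - \frac{3 + n}{2 n}$)
$v{\left(Y \right)} = 53$
$- v{\left(0 I{\left(-2 \right)} \frac{3}{6} \cdot 4 \right)} = \left(-1\right) 53 = -53$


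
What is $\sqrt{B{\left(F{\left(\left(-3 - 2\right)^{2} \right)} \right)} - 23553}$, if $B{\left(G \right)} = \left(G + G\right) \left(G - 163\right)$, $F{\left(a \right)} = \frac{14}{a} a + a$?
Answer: $5 i \sqrt{1329} \approx 182.28 i$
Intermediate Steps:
$F{\left(a \right)} = 14 + a$
$B{\left(G \right)} = 2 G \left(-163 + G\right)$
$\sqrt{B{\left(F{\left(\left(-3 - 2\right)^{2} \right)} \right)} - 23553} = \sqrt{2 \left(14 + \left(-3 - 2\right)^{2}\right) \left(-163 + \left(14 + \left(-3 - 2\right)^{2}\right)\right) - 23553} = \sqrt{2 \left(14 + \left(-5\right)^{2}\right) \left(-163 + \left(14 + \left(-5\right)^{2}\right)\right) - 23553} = \sqrt{2 \left(14 + 25\right) \left(-163 + \left(14 + 25\right)\right) - 23553} = \sqrt{2 \cdot 39 \left(-163 + 39\right) - 23553} = \sqrt{2 \cdot 39 \left(-124\right) - 23553} = \sqrt{-9672 - 23553} = \sqrt{-33225} = 5 i \sqrt{1329}$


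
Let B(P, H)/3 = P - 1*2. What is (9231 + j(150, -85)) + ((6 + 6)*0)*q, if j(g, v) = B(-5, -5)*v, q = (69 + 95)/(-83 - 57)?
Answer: 11016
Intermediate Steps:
B(P, H) = -6 + 3*P (B(P, H) = 3*(P - 1*2) = 3*(P - 2) = 3*(-2 + P) = -6 + 3*P)
q = -41/35 (q = 164/(-140) = 164*(-1/140) = -41/35 ≈ -1.1714)
j(g, v) = -21*v (j(g, v) = (-6 + 3*(-5))*v = (-6 - 15)*v = -21*v)
(9231 + j(150, -85)) + ((6 + 6)*0)*q = (9231 - 21*(-85)) + ((6 + 6)*0)*(-41/35) = (9231 + 1785) + (12*0)*(-41/35) = 11016 + 0*(-41/35) = 11016 + 0 = 11016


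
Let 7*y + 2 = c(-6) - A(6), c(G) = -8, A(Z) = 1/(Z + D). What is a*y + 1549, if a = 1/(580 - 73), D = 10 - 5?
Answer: 20157100/13013 ≈ 1549.0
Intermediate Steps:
D = 5
a = 1/507 ≈ 0.0019724
A(Z) = 1/(5 + Z) (A(Z) = 1/(Z + 5) = 1/(5 + Z))
y = -111/77 (y = -2/7 + (-8 - 1/(5 + 6))/7 = -2/7 + (-8 - 1/11)/7 = -2/7 + (1/7)*(-89/11) = -2/7 - 89/77 = -111/77 ≈ -1.4416)
a*y + 1549 = (1/507)*(-111/77) + 1549 = -37/13013 + 1549 = 20157100/13013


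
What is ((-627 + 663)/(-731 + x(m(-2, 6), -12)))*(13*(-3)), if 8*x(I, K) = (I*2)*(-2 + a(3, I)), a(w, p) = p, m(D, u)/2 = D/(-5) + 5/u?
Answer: 1263600/657641 ≈ 1.9214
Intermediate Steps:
m(D, u) = 10/u - 2*D/5 (m(D, u) = 2*(D/(-5) + 5/u) = 2*(D*(-1/5) + 5/u) = 2*(-D/5 + 5/u) = 2*(5/u - D/5) = 10/u - 2*D/5)
x(I, K) = I*(-2 + I)/4 (x(I, K) = ((I*2)*(-2 + I))/8 = ((2*I)*(-2 + I))/8 = (2*I*(-2 + I))/8 = I*(-2 + I)/4)
((-627 + 663)/(-731 + x(m(-2, 6), -12)))*(13*(-3)) = ((-627 + 663)/(-731 + (10/6 - 2/5*(-2))*(-2 + (10/6 - 2/5*(-2)))/4))*(13*(-3)) = (36/(-731 + (10*(1/6) + 4/5)*(-2 + (10*(1/6) + 4/5))/4))*(-39) = (36/(-731 + (5/3 + 4/5)*(-2 + (5/3 + 4/5))/4))*(-39) = (36/(-731 + (1/4)*(37/15)*(-2 + 37/15)))*(-39) = (36/(-731 + (1/4)*(37/15)*(7/15)))*(-39) = (36/(-731 + 259/900))*(-39) = (36/(-657641/900))*(-39) = (36*(-900/657641))*(-39) = -32400/657641*(-39) = 1263600/657641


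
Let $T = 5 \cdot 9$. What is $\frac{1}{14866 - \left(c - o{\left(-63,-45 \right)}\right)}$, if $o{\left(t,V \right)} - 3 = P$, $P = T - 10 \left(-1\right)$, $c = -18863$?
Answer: $\frac{1}{33787} \approx 2.9597 \cdot 10^{-5}$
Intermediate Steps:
$T = 45$
$P = 55$ ($P = 45 - 10 \left(-1\right) = 45 - -10 = 45 + 10 = 55$)
$o{\left(t,V \right)} = 58$ ($o{\left(t,V \right)} = 3 + 55 = 58$)
$\frac{1}{14866 - \left(c - o{\left(-63,-45 \right)}\right)} = \frac{1}{14866 + \left(58 - -18863\right)} = \frac{1}{14866 + \left(58 + 18863\right)} = \frac{1}{14866 + 18921} = \frac{1}{33787}$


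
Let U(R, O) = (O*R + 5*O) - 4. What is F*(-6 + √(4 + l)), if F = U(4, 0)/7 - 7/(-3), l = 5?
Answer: -37/7 ≈ -5.2857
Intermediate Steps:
U(R, O) = -4 + 5*O + O*R (U(R, O) = (5*O + O*R) - 4 = -4 + 5*O + O*R)
F = 37/21 (F = (-4 + 5*0 + 0*4)/7 - 7/(-3) = (-4 + 0 + 0)*(⅐) - 7*(-⅓) = -4*⅐ + 7/3 = -4/7 + 7/3 = 37/21 ≈ 1.7619)
F*(-6 + √(4 + l)) = 37*(-6 + √(4 + 5))/21 = 37*(-6 + √9)/21 = 37*(-6 + 3)/21 = (37/21)*(-3) = -37/7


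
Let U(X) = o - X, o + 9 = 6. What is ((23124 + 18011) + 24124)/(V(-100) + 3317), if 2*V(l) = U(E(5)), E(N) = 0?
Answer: 130518/6631 ≈ 19.683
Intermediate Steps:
o = -3 (o = -9 + 6 = -3)
U(X) = -3 - X
V(l) = -3/2 (V(l) = (-3 - 1*0)/2 = (-3 + 0)/2 = (½)*(-3) = -3/2)
((23124 + 18011) + 24124)/(V(-100) + 3317) = ((23124 + 18011) + 24124)/(-3/2 + 3317) = (41135 + 24124)/(6631/2) = 65259*(2/6631) = 130518/6631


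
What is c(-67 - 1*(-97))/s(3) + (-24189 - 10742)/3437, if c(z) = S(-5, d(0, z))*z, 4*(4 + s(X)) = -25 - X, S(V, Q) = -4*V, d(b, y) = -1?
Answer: -2446441/37807 ≈ -64.709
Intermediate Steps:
s(X) = -41/4 - X/4 (s(X) = -4 + (-25 - X)/4 = -4 + (-25/4 - X/4) = -41/4 - X/4)
c(z) = 20*z (c(z) = (-4*(-5))*z = 20*z)
c(-67 - 1*(-97))/s(3) + (-24189 - 10742)/3437 = (20*(-67 - 1*(-97)))/(-41/4 - ¼*3) + (-24189 - 10742)/3437 = (20*(-67 + 97))/(-41/4 - ¾) - 34931*1/3437 = (20*30)/(-11) - 34931/3437 = 600*(-1/11) - 34931/3437 = -600/11 - 34931/3437 = -2446441/37807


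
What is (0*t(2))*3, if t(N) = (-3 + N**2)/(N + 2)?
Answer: 0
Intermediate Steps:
t(N) = (-3 + N**2)/(2 + N)
(0*t(2))*3 = (0*((-3 + 2**2)/(2 + 2)))*3 = (0*((-3 + 4)/4))*3 = (0*((1/4)*1))*3 = (0*(1/4))*3 = 0*3 = 0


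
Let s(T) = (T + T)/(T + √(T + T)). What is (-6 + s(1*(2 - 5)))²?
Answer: 24*(-I + 2*√6)/(I + 2*√6) ≈ 22.08 - 9.406*I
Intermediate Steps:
s(T) = 2*T/(T + √2*√T) (s(T) = (2*T)/(T + √(2*T)) = (2*T)/(T + √2*√T) = 2*T/(T + √2*√T))
(-6 + s(1*(2 - 5)))² = (-6 + 2*(1*(2 - 5))/(1*(2 - 5) + √2*√(1*(2 - 5))))² = (-6 + 2*(1*(-3))/(1*(-3) + √2*√(1*(-3))))² = (-6 + 2*(-3)/(-3 + √2*√(-3)))² = (-6 + 2*(-3)/(-3 + √2*(I*√3)))² = (-6 + 2*(-3)/(-3 + I*√6))² = (-6 - 6/(-3 + I*√6))²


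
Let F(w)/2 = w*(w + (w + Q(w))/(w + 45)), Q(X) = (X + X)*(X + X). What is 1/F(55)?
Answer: 2/38841 ≈ 5.1492e-5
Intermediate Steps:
Q(X) = 4*X² (Q(X) = (2*X)*(2*X) = 4*X²)
F(w) = 2*w*(w + (w + 4*w²)/(45 + w)) (F(w) = 2*(w*(w + (w + 4*w²)/(w + 45))) = 2*(w*(w + (w + 4*w²)/(45 + w))) = 2*w*(w + (w + 4*w²)/(45 + w)))
1/F(55) = 1/(55²*(92 + 10*55)/(45 + 55)) = 1/(3025*(92 + 550)/100) = 1/(3025*(1/100)*642) = 1/(38841/2) = 2/38841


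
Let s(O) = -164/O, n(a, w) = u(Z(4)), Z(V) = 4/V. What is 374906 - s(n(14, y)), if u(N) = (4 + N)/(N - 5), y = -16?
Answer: 1873874/5 ≈ 3.7478e+5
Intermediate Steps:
u(N) = (4 + N)/(-5 + N)
n(a, w) = -5/4 (n(a, w) = (4 + 4/4)/(-5 + 4/4) = (4 + 4*(¼))/(-5 + 4*(¼)) = (4 + 1)/(-5 + 1) = 5/(-4) = -¼*5 = -5/4)
374906 - s(n(14, y)) = 374906 - (-164)/(-5/4) = 374906 - (-164)*(-4)/5 = 374906 - 1*656/5 = 374906 - 656/5 = 1873874/5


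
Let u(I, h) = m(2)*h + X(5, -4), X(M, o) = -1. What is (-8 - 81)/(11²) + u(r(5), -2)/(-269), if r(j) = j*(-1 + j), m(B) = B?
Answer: -23336/32549 ≈ -0.71695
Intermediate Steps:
u(I, h) = -1 + 2*h (u(I, h) = 2*h - 1 = -1 + 2*h)
(-8 - 81)/(11²) + u(r(5), -2)/(-269) = (-8 - 81)/(11²) + (-1 + 2*(-2))/(-269) = -89/121 + (-1 - 4)*(-1/269) = -89*1/121 - 5*(-1/269) = -89/121 + 5/269 = -23336/32549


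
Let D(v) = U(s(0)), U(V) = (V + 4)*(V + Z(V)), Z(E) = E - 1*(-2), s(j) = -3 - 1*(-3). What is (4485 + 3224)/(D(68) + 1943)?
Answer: 7709/1951 ≈ 3.9513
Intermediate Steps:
s(j) = 0 (s(j) = -3 + 3 = 0)
Z(E) = 2 + E (Z(E) = E + 2 = 2 + E)
U(V) = (2 + 2*V)*(4 + V) (U(V) = (V + 4)*(V + (2 + V)) = (4 + V)*(2 + 2*V) = (2 + 2*V)*(4 + V))
D(v) = 8 (D(v) = 8 + 2*0**2 + 10*0 = 8 + 2*0 + 0 = 8 + 0 + 0 = 8)
(4485 + 3224)/(D(68) + 1943) = (4485 + 3224)/(8 + 1943) = 7709/1951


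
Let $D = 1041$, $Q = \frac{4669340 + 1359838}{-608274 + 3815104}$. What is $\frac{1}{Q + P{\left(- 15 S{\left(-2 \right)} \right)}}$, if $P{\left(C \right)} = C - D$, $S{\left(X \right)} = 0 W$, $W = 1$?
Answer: $- \frac{1603415}{1666140426} \approx -0.00096235$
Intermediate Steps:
$Q = \frac{3014589}{1603415}$ ($Q = \frac{6029178}{3206830} = 6029178 \cdot \frac{1}{3206830} = \frac{3014589}{1603415} \approx 1.8801$)
$S{\left(X \right)} = 0$ ($S{\left(X \right)} = 0 \cdot 1 = 0$)
$P{\left(C \right)} = -1041 + C$ ($P{\left(C \right)} = C - 1041 = -1041 + C$)
$\frac{1}{Q + P{\left(- 15 S{\left(-2 \right)} \right)}} = \frac{1}{\frac{3014589}{1603415} - 1041} = \frac{1}{- \frac{1666140426}{1603415}} = - \frac{1603415}{1666140426}$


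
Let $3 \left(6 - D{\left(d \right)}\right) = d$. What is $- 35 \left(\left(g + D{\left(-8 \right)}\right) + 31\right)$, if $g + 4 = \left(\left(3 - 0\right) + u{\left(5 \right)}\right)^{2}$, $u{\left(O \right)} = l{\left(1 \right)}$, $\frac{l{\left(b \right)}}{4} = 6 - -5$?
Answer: $- \frac{235690}{3} \approx -78563.0$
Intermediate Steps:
$l{\left(b \right)} = 44$ ($l{\left(b \right)} = 4 \left(6 - -5\right) = 4 \left(6 + 5\right) = 4 \cdot 11 = 44$)
$u{\left(O \right)} = 44$
$D{\left(d \right)} = 6 - \frac{d}{3}$
$g = 2205$ ($g = -4 + \left(\left(3 - 0\right) + 44\right)^{2} = -4 + \left(\left(3 + 0\right) + 44\right)^{2} = -4 + \left(3 + 44\right)^{2} = -4 + 47^{2} = -4 + 2209 = 2205$)
$- 35 \left(\left(g + D{\left(-8 \right)}\right) + 31\right) = - 35 \left(\left(2205 + \left(6 - - \frac{8}{3}\right)\right) + 31\right) = - 35 \left(\left(2205 + \left(6 + \frac{8}{3}\right)\right) + 31\right) = - 35 \left(\left(2205 + \frac{26}{3}\right) + 31\right) = - 35 \left(\frac{6641}{3} + 31\right) = \left(-35\right) \frac{6734}{3} = - \frac{235690}{3}$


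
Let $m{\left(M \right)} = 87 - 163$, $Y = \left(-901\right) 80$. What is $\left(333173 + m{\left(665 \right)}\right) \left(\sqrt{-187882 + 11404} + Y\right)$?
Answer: $-24009631760 + 333097 i \sqrt{176478} \approx -2.401 \cdot 10^{10} + 1.3993 \cdot 10^{8} i$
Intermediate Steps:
$Y = -72080$
$m{\left(M \right)} = -76$
$\left(333173 + m{\left(665 \right)}\right) \left(\sqrt{-187882 + 11404} + Y\right) = \left(333173 - 76\right) \left(\sqrt{-187882 + 11404} - 72080\right) = 333097 \left(\sqrt{-176478} - 72080\right) = 333097 \left(i \sqrt{176478} - 72080\right) = 333097 \left(-72080 + i \sqrt{176478}\right) = -24009631760 + 333097 i \sqrt{176478}$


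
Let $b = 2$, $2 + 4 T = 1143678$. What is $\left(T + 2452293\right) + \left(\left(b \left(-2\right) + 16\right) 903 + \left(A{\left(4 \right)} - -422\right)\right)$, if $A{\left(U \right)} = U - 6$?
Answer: $2749468$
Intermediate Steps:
$T = 285919$ ($T = - \frac{1}{2} + \frac{1}{4} \cdot 1143678 = - \frac{1}{2} + \frac{571839}{2} = 285919$)
$A{\left(U \right)} = -6 + U$ ($A{\left(U \right)} = U - 6 = -6 + U$)
$\left(T + 2452293\right) + \left(\left(b \left(-2\right) + 16\right) 903 + \left(A{\left(4 \right)} - -422\right)\right) = \left(285919 + 2452293\right) + \left(\left(2 \left(-2\right) + 16\right) 903 + \left(\left(-6 + 4\right) - -422\right)\right) = 2738212 + \left(\left(-4 + 16\right) 903 + \left(-2 + 422\right)\right) = 2738212 + \left(12 \cdot 903 + 420\right) = 2738212 + \left(10836 + 420\right) = 2738212 + 11256 = 2749468$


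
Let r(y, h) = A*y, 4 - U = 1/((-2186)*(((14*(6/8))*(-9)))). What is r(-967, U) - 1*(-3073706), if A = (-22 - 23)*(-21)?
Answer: 2159891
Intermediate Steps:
A = 945 (A = -45*(-21) = 945)
U = 826307/206577 (U = 4 - 1/((-2186)*((14*(6/8))*(-9))) = 4 - (-1)/(2186*((14*(6*(1/8)))*(-9))) = 4 - (-1)/(2186*((14*(3/4))*(-9))) = 4 - (-1)/(2186*((21/2)*(-9))) = 4 - (-1)/(2186*(-189/2)) = 4 - (-1)*(-2)/(2186*189) = 4 - 1*1/206577 = 4 - 1/206577 = 826307/206577 ≈ 4.0000)
r(y, h) = 945*y
r(-967, U) - 1*(-3073706) = 945*(-967) - 1*(-3073706) = -913815 + 3073706 = 2159891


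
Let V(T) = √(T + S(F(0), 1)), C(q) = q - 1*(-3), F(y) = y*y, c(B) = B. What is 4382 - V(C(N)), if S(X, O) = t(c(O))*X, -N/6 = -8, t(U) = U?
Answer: 4382 - √51 ≈ 4374.9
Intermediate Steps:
F(y) = y²
N = 48 (N = -6*(-8) = 48)
S(X, O) = O*X
C(q) = 3 + q (C(q) = q + 3 = 3 + q)
V(T) = √T (V(T) = √(T + 1*0²) = √(T + 1*0) = √(T + 0) = √T)
4382 - V(C(N)) = 4382 - √(3 + 48) = 4382 - √51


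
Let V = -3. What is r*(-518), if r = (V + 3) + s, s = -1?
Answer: 518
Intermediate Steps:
r = -1 (r = (-3 + 3) - 1 = 0 - 1 = -1)
r*(-518) = -1*(-518) = 518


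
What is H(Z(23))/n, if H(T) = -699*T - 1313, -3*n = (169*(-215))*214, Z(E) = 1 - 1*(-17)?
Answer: -8337/1555138 ≈ -0.0053609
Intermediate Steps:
Z(E) = 18 (Z(E) = 1 + 17 = 18)
n = 7775690/3 (n = -169*(-215)*214/3 = -(-36335)*214/3 = -⅓*(-7775690) = 7775690/3 ≈ 2.5919e+6)
H(T) = -1313 - 699*T
H(Z(23))/n = (-1313 - 699*18)/(7775690/3) = (-1313 - 12582)*(3/7775690) = -13895*3/7775690 = -8337/1555138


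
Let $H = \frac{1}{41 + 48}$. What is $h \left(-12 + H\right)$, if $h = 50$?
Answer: $- \frac{53350}{89} \approx -599.44$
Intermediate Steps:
$H = \frac{1}{89} \approx 0.011236$
$h \left(-12 + H\right) = 50 \left(-12 + \frac{1}{89}\right) = 50 \left(- \frac{1067}{89}\right) = - \frac{53350}{89}$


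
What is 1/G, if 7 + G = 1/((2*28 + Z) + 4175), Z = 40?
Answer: -4271/29896 ≈ -0.14286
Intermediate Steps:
G = -29896/4271 (G = -7 + 1/((2*28 + 40) + 4175) = -7 + 1/((56 + 40) + 4175) = -7 + 1/(96 + 4175) = -7 + 1/4271 = -29896/4271 ≈ -6.9998)
1/G = 1/(-29896/4271) = -4271/29896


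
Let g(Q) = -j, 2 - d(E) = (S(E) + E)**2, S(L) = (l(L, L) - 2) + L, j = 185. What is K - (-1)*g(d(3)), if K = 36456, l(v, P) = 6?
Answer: 36271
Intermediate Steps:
S(L) = 4 + L (S(L) = (6 - 2) + L = 4 + L)
d(E) = 2 - (4 + 2*E)**2 (d(E) = 2 - ((4 + E) + E)**2 = 2 - (4 + 2*E)**2)
g(Q) = -185 (g(Q) = -1*185 = -185)
K - (-1)*g(d(3)) = 36456 - (-1)*(-185) = 36456 - 1*185 = 36456 - 185 = 36271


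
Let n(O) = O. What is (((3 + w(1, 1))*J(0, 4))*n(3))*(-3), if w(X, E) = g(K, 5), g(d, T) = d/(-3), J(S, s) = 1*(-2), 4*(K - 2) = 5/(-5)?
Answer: 87/2 ≈ 43.500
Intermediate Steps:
K = 7/4 (K = 2 + (5/(-5))/4 = 2 + (5*(-⅕))/4 = 2 + (¼)*(-1) = 2 - ¼ = 7/4 ≈ 1.7500)
J(S, s) = -2
g(d, T) = -d/3 (g(d, T) = d*(-⅓) = -d/3)
w(X, E) = -7/12 (w(X, E) = -⅓*7/4 = -7/12)
(((3 + w(1, 1))*J(0, 4))*n(3))*(-3) = (((3 - 7/12)*(-2))*3)*(-3) = (((29/12)*(-2))*3)*(-3) = -29/6*3*(-3) = -29/2*(-3) = 87/2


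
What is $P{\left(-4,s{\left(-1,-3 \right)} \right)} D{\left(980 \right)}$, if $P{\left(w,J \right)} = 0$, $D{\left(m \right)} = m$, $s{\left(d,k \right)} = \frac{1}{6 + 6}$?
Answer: $0$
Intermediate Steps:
$s{\left(d,k \right)} = \frac{1}{12}$
$P{\left(-4,s{\left(-1,-3 \right)} \right)} D{\left(980 \right)} = 0 \cdot 980 = 0$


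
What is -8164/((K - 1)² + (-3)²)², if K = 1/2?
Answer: -130624/1369 ≈ -95.416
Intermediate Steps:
K = ½ ≈ 0.50000
-8164/((K - 1)² + (-3)²)² = -8164/((½ - 1)² + (-3)²)² = -8164/((-½)² + 9)² = -8164/(¼ + 9)² = -8164/((37/4)²) = -8164/1369/16 = -8164*16/1369 = -130624/1369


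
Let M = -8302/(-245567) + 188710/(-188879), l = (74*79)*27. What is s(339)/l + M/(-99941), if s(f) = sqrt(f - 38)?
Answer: 6396125016/662215482112259 + sqrt(301)/157842 ≈ 0.00011957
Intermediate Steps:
s(f) = sqrt(-38 + f)
l = 157842 (l = 5846*27 = 157842)
M = -6396125016/6626064199 (M = -8302*(-1/245567) + 188710*(-1/188879) = 1186/35081 - 188710/188879 = -6396125016/6626064199 ≈ -0.96530)
s(339)/l + M/(-99941) = sqrt(-38 + 339)/157842 - 6396125016/6626064199/(-99941) = sqrt(301)*(1/157842) - 6396125016/6626064199*(-1/99941) = sqrt(301)/157842 + 6396125016/662215482112259 = 6396125016/662215482112259 + sqrt(301)/157842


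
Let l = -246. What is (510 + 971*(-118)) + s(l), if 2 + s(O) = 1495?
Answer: -112575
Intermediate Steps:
s(O) = 1493 (s(O) = -2 + 1495 = 1493)
(510 + 971*(-118)) + s(l) = (510 + 971*(-118)) + 1493 = (510 - 114578) + 1493 = -114068 + 1493 = -112575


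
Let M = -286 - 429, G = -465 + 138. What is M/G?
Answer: 715/327 ≈ 2.1865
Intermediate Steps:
G = -327
M = -715
M/G = -715/(-327) = -715*(-1/327) = 715/327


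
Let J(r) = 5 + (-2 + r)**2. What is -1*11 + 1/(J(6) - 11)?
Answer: -109/10 ≈ -10.900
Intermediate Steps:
-1*11 + 1/(J(6) - 11) = -1*11 + 1/((5 + (-2 + 6)**2) - 11) = -11 + 1/((5 + 4**2) - 11) = -11 + 1/((5 + 16) - 11) = -11 + 1/(21 - 11) = -11 + 1/10 = -109/10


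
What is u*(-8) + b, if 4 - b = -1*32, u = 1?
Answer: 28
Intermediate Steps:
b = 36 (b = 4 - (-1)*32 = 4 - 1*(-32) = 4 + 32 = 36)
u*(-8) + b = 1*(-8) + 36 = -8 + 36 = 28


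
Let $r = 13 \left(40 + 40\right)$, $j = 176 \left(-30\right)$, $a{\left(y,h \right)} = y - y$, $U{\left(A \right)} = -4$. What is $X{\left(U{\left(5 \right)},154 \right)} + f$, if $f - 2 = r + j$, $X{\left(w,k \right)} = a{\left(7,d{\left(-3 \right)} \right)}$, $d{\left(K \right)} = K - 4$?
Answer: $-4238$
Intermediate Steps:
$d{\left(K \right)} = -4 + K$ ($d{\left(K \right)} = K - 4 = -4 + K$)
$a{\left(y,h \right)} = 0$
$j = -5280$
$X{\left(w,k \right)} = 0$
$r = 1040$ ($r = 13 \cdot 80 = 1040$)
$f = -4238$ ($f = 2 + \left(1040 - 5280\right) = 2 - 4240 = -4238$)
$X{\left(U{\left(5 \right)},154 \right)} + f = 0 - 4238 = -4238$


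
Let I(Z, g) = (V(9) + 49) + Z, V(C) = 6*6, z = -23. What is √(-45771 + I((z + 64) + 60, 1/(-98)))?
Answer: 3*I*√5065 ≈ 213.51*I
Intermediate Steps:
V(C) = 36
I(Z, g) = 85 + Z (I(Z, g) = (36 + 49) + Z = 85 + Z)
√(-45771 + I((z + 64) + 60, 1/(-98))) = √(-45771 + (85 + ((-23 + 64) + 60))) = √(-45771 + (85 + (41 + 60))) = √(-45771 + (85 + 101)) = √(-45771 + 186) = √(-45585) = 3*I*√5065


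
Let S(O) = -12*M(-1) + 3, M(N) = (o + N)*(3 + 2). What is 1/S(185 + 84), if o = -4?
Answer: 1/303 ≈ 0.0033003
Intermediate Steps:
M(N) = -20 + 5*N (M(N) = (-4 + N)*(3 + 2) = (-4 + N)*5 = -20 + 5*N)
S(O) = 303 (S(O) = -12*(-20 + 5*(-1)) + 3 = -12*(-20 - 5) + 3 = -12*(-25) + 3 = 300 + 3 = 303)
1/S(185 + 84) = 1/303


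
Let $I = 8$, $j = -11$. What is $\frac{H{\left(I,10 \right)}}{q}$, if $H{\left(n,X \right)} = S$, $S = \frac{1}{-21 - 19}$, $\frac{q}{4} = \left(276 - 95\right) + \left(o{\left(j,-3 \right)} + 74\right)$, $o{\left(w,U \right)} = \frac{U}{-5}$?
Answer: $- \frac{1}{40896} \approx -2.4452 \cdot 10^{-5}$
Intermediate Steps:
$o{\left(w,U \right)} = - \frac{U}{5}$ ($o{\left(w,U \right)} = U \left(- \frac{1}{5}\right) = - \frac{U}{5}$)
$q = \frac{5112}{5}$ ($q = 4 \left(\left(276 - 95\right) + \left(\left(- \frac{1}{5}\right) \left(-3\right) + 74\right)\right) = 4 \left(181 + \left(\frac{3}{5} + 74\right)\right) = 4 \left(181 + \frac{373}{5}\right) = 4 \cdot \frac{1278}{5} = \frac{5112}{5} \approx 1022.4$)
$S = - \frac{1}{40}$ ($S = \frac{1}{-40} = - \frac{1}{40} \approx -0.025$)
$H{\left(n,X \right)} = - \frac{1}{40}$
$\frac{H{\left(I,10 \right)}}{q} = - \frac{1}{40 \cdot \frac{5112}{5}} = \left(- \frac{1}{40}\right) \frac{5}{5112} = - \frac{1}{40896}$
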